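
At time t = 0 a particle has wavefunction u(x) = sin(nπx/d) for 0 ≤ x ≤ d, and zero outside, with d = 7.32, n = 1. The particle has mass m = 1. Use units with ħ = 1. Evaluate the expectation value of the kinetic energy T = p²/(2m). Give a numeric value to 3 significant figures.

T = −(ħ²/2m) d²/dx², so ⟨T⟩ = −(ħ²/2m) ∫ u*·u'' dx / ∫|u|² dx; with m = 1.
d/dx sin(nπx/d) = (nπ/d)·cos(nπx/d) and d²/dx² sin(nπx/d) = −(nπ/d)²·sin(nπx/d); on 0 ≤ x ≤ d, ∫sin²(nπx/d) dx = d/2 and ∫sin(nπx/d)·cos(nπx/d) dx = 0.
State is unnormalized: ∫|u|² dx = 3.6600, and ∫u*·(−ħ²/2m · u'') dx = 0.33708, so ⟨T⟩ = 0.33708 / 3.6600.
⟨T⟩ = 0.092097.

0.0921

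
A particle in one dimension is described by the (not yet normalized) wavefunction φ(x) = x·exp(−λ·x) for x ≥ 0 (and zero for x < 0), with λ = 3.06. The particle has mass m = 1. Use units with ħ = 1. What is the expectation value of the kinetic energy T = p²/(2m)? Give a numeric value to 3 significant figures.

4.68

T = −(ħ²/2m) d²/dx², so ⟨T⟩ = −(ħ²/2m) ∫ φ*·φ'' dx / ∫|φ|² dx; with m = 1.
Differentiate x·exp(−λ·x) with the product rule; every integrand then reduces to terms xʲ·e^(−2λx) on [0, ∞), with ∫₀^∞ xʲ·e^(−2λx) dx = j!/(2λ)^(j+1).
State is unnormalized: ∫|φ|² dx = 0.0087252, and ∫φ*·(−ħ²/2m · φ'') dx = 0.040850, so ⟨T⟩ = 0.040850 / 0.0087252.
⟨T⟩ = 4.6818.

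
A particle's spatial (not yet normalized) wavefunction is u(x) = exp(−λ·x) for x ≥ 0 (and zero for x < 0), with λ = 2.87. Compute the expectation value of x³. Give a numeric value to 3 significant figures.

⟨x³⟩ = ∫ x³·|u|² dx / ∫|u|² dx (integrals over the domain).
Every integrand reduces to terms xʲ·e^(−2λx) on [0, ∞); use ∫₀^∞ xʲ·e^(−2λx) dx = j!/(2λ)^(j+1).
State is unnormalized: ∫|u|² dx = 0.17422, and ∫u*·x³·u dx = 0.0055272, so ⟨x³⟩ = 0.0055272 / 0.17422.
⟨x³⟩ = 0.031726.

0.0317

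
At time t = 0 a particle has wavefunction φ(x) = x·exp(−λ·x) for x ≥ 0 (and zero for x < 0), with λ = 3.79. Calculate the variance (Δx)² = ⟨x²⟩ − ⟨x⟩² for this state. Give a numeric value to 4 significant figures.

Compute ⟨x⟩ and ⟨x²⟩ separately, then (Δx)² = ⟨x²⟩ − ⟨x⟩².
Every integrand reduces to terms xʲ·e^(−2λx) on [0, ∞); use ∫₀^∞ xʲ·e^(−2λx) dx = j!/(2λ)^(j+1).
Normalization: ∫|φ|² dx = 0.0045922.
⟨x⟩ = 0.39578 and ⟨x²⟩ = 0.20885.
(Δx)² = 0.20885 − (0.39578)² = 0.052214.

0.05221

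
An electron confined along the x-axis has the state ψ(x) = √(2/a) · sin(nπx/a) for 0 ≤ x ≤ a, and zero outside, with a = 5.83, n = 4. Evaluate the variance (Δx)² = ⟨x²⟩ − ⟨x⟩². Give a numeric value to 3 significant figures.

2.72

Compute ⟨x⟩ and ⟨x²⟩ separately, then (Δx)² = ⟨x²⟩ − ⟨x⟩².
With sin²θ = (1 − cos2θ)/2 on 0 ≤ x ≤ a: ∫sin²(nπx/a) dx = a/2, ∫x·sin²(nπx/a) dx = a²/4, ∫x²·sin²(nπx/a) dx = a³·(1/6 − 1/(4n²π²)); higher powers xᵏ the same way, integrating xᵏ·cos(2nπx/a) by parts.
⟨x⟩ = 2.9150 and ⟨x²⟩ = 11.222.
(Δx)² = 11.222 − (2.9150)² = 2.7248.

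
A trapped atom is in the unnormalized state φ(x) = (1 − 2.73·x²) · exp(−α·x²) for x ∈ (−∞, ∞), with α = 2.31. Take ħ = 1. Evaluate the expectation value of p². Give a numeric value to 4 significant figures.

7.581

p² φ = −ħ² d²φ/dx²; ⟨p²⟩ = −ħ² ∫ φ*·φ'' dx / ∫|φ|² dx.
Expand each integrand as polynomial × e^(−2αx²) and use ∫x^(2j)·e^(−2αx²) dx = (2j−1)!!/(4α)^j · √(π/(2α)), odd powers → 0; here √(π/(2α)) = 0.82462. Differentiate with the product rule, d/dx e^(−αx²) = −2αx·e^(−αx²).
State is unnormalized: ∫|φ|² dx = 0.55330, and ∫φ*·(−ħ² φ'') dx = 4.1945, so ⟨p²⟩ = 4.1945 / 0.55330.
⟨p²⟩ = 7.5809.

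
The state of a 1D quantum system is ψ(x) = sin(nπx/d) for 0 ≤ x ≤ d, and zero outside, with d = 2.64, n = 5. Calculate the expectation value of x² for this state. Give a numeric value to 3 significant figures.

⟨x²⟩ = ∫ x²·|ψ|² dx / ∫|ψ|² dx (integrals over the domain).
With sin²θ = (1 − cos2θ)/2 on 0 ≤ x ≤ d: ∫sin²(nπx/d) dx = d/2, ∫x·sin²(nπx/d) dx = d²/4, ∫x²·sin²(nπx/d) dx = d³·(1/6 − 1/(4n²π²)); higher powers xᵏ the same way, integrating xᵏ·cos(2nπx/d) by parts.
State is unnormalized: ∫|ψ|² dx = 1.3200, and ∫ψ*·x²·ψ dx = 3.0480, so ⟨x²⟩ = 3.0480 / 1.3200.
⟨x²⟩ = 2.3091.

2.31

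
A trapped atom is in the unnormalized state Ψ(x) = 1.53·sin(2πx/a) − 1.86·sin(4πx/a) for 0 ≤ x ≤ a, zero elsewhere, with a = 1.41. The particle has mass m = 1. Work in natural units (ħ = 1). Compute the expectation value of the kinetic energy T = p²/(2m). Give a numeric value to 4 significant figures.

T = −(ħ²/2m) d²/dx², so ⟨T⟩ = −(ħ²/2m) ∫ Ψ*·Ψ'' dx / ∫|Ψ|² dx; with m = 1.
d²/dx² sin(jπx/a) = −(jπ/a)²·sin(jπx/a); on 0 ≤ x ≤ a, ∫sin²(jπx/a) dx = a/2 and ∫sin(jπx/a)·sin(lπx/a) dx = 0 for j ≠ l, so only diagonal terms survive in ∫|Ψ|² and ∫Ψ·Ψ″; ∫Ψ·Ψ′ dx = [Ψ²/2] between the walls = 0.
State is unnormalized: ∫|Ψ|² dx = 4.0894, and ∫Ψ*·(−ħ²/2m · Ψ'') dx = 113.25, so ⟨T⟩ = 113.25 / 4.0894.
⟨T⟩ = 27.694.

27.69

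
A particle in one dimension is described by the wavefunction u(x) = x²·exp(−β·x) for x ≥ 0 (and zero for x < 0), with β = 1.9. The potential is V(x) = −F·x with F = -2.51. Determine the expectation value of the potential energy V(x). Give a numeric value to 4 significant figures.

3.303

⟨V⟩ = ∫ V(x)·|u|² dx / ∫|u|² dx.
Every integrand reduces to terms xʲ·e^(−2βx) on [0, ∞); use ∫₀^∞ xʲ·e^(−2βx) dx = j!/(2β)^(j+1).
State is unnormalized: ∫|u|² dx = 0.030290, and ∫u*·V(x)·u dx = 0.10004, so ⟨V⟩ = 0.10004 / 0.030290.
⟨V⟩ = 3.3026.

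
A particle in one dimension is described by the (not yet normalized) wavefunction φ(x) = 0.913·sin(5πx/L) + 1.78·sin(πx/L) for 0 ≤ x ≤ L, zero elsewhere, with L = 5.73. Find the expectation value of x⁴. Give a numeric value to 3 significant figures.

153.

⟨x⁴⟩ = ∫ x⁴·|φ|² dx / ∫|φ|² dx (integrals over the domain).
On 0 ≤ x ≤ L (j ≠ l): ∫sin²(jπx/L) dx = L/2, ∫sin(jπx/L)·sin(lπx/L) dx = 0; diagonal moments ∫x·sin²(jπx/L) dx = L²/4, ∫x²·sin²(jπx/L) dx = L³·(1/6 − 1/(4j²π²)); cross terms ∫x·sin(jπx/L)·sin(lπx/L) dx = 0 for j + l even and −4jlL²/(π²(j² − l²)²) for j + l odd, ∫x²·sin(jπx/L)·sin(lπx/L) dx = (−1)^(j+l)·4jlL³/(π²(j² − l²)²); higher powers the same way via product-to-sum and parts.
State is unnormalized: ∫|φ|² dx = 11.466, and ∫φ*·x⁴·φ dx = 1754.3, so ⟨x⁴⟩ = 1754.3 / 11.466.
⟨x⁴⟩ = 153.01.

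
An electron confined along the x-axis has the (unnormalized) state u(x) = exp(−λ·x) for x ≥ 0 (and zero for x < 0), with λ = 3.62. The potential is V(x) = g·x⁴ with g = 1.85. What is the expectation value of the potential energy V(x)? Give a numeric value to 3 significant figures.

⟨V⟩ = ∫ V(x)·|u|² dx / ∫|u|² dx.
Every integrand reduces to terms xʲ·e^(−2λx) on [0, ∞); use ∫₀^∞ xʲ·e^(−2λx) dx = j!/(2λ)^(j+1).
State is unnormalized: ∫|u|² dx = 0.13812, and ∫u*·V(x)·u dx = 0.0022320, so ⟨V⟩ = 0.0022320 / 0.13812.
⟨V⟩ = 0.016160.

0.0162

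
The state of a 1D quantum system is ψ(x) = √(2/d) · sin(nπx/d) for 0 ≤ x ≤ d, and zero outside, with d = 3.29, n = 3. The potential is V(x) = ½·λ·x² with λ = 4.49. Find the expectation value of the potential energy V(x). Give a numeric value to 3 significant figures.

7.96

⟨V⟩ = ∫ V(x)·|ψ|² dx.
With sin²θ = (1 − cos2θ)/2 on 0 ≤ x ≤ d: ∫sin²(nπx/d) dx = d/2, ∫x·sin²(nπx/d) dx = d²/4, ∫x²·sin²(nπx/d) dx = d³·(1/6 − 1/(4n²π²)); higher powers xᵏ the same way, integrating xᵏ·cos(2nπx/d) by parts.
⟨V⟩ = 7.9633.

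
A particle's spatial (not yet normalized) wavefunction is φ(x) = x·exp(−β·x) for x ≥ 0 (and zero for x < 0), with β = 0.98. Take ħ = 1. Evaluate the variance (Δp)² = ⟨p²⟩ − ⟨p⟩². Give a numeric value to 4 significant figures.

0.9604

Compute ⟨p⟩ and ⟨p²⟩ separately; (Δp)² = ⟨p²⟩ − ⟨p⟩².
Differentiate x·exp(−β·x) with the product rule; every integrand then reduces to terms xʲ·e^(−2βx) on [0, ∞), with ∫₀^∞ xʲ·e^(−2βx) dx = j!/(2β)^(j+1).
Normalization: ∫|φ|² dx = 0.26562.
⟨p⟩ = 0.0000 and ⟨p²⟩ = 0.96040.
(Δp)² = 0.96040 − (0.0000)² = 0.96040.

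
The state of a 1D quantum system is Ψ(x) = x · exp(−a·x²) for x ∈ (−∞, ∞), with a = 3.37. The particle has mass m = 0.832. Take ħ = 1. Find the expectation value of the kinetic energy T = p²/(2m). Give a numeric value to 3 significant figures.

T = −(ħ²/2m) d²/dx², so ⟨T⟩ = −(ħ²/2m) ∫ Ψ*·Ψ'' dx / ∫|Ψ|² dx; with m = 0.832.
Expand each integrand as polynomial × e^(−2ax²) and use ∫x^(2j)·e^(−2ax²) dx = (2j−1)!!/(4a)^j · √(π/(2a)), odd powers → 0; here √(π/(2a)) = 0.68272. Differentiate with the product rule, d/dx e^(−ax²) = −2ax·e^(−ax²).
State is unnormalized: ∫|Ψ|² dx = 0.050647, and ∫Ψ*·(−ħ²/2m · Ψ'') dx = 0.30772, so ⟨T⟩ = 0.30772 / 0.050647.
⟨T⟩ = 6.0757.

6.08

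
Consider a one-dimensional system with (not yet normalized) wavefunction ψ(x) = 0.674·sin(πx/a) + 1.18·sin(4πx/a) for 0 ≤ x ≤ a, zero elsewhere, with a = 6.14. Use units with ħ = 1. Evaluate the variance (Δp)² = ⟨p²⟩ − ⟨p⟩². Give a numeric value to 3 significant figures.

Compute ⟨p⟩ and ⟨p²⟩ separately; (Δp)² = ⟨p²⟩ − ⟨p⟩².
d²/dx² sin(jπx/a) = −(jπ/a)²·sin(jπx/a); on 0 ≤ x ≤ a, ∫sin²(jπx/a) dx = a/2 and ∫sin(jπx/a)·sin(lπx/a) dx = 0 for j ≠ l, so only diagonal terms survive in ∫|ψ|² and ∫ψ·ψ″; ∫ψ·ψ′ dx = [ψ²/2] between the walls = 0.
Normalization: ∫|ψ|² dx = 5.6693.
⟨p⟩ = 0.0000 and ⟨p²⟩ = 3.2227.
(Δp)² = 3.2227 − (0.0000)² = 3.2227.

3.22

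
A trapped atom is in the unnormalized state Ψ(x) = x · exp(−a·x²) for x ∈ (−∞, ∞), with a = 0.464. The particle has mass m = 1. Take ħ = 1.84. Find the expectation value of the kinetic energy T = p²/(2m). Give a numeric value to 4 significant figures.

T = −(ħ²/2m) d²/dx², so ⟨T⟩ = −(ħ²/2m) ∫ Ψ*·Ψ'' dx / ∫|Ψ|² dx; with m = 1.
Expand each integrand as polynomial × e^(−2ax²) and use ∫x^(2j)·e^(−2ax²) dx = (2j−1)!!/(4a)^j · √(π/(2a)), odd powers → 0; here √(π/(2a)) = 1.8399. Differentiate with the product rule, d/dx e^(−ax²) = −2ax·e^(−ax²).
State is unnormalized: ∫|Ψ|² dx = 0.99134, and ∫Ψ*·(−ħ²/2m · Ψ'') dx = 2.3360, so ⟨T⟩ = 2.3360 / 0.99134.
⟨T⟩ = 2.3564.

2.356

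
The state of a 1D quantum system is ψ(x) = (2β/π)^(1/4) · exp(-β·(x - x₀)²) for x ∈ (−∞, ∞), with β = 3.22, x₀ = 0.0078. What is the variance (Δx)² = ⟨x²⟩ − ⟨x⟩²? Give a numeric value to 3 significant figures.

0.0776

Compute ⟨x⟩ and ⟨x²⟩ separately, then (Δx)² = ⟨x²⟩ − ⟨x⟩².
Gaussian moments (u = x − x₀): ∫u^(2j)·e^(−2βu²) du = (2j−1)!!/(4β)^j · √(π/(2β)), odd powers integrate to 0; here √(π/(2β)) = 0.69844.
⟨x⟩ = 0.0078000 and ⟨x²⟩ = 0.077701.
(Δx)² = 0.077701 − (0.0078000)² = 0.077640.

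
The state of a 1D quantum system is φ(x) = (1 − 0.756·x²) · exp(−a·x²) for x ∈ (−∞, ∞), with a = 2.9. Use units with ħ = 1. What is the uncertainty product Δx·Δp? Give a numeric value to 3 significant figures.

Δx = √(⟨x²⟩−⟨x⟩²), Δp = √(⟨p²⟩−⟨p⟩²).
Expand each integrand as polynomial × e^(−2ax²) and use ∫x^(2j)·e^(−2ax²) dx = (2j−1)!!/(4a)^j · √(π/(2a)), odd powers → 0; here √(π/(2a)) = 0.73597. Differentiate with the product rule, d/dx e^(−ax²) = −2ax·e^(−ax²).
Normalization: ∫|φ|² dx = 0.64942.
⟨x⟩ = 0.0000, ⟨x²⟩ = 0.065718 ⇒ Δx = 0.25636.
⟨p⟩ = 0.0000, ⟨p²⟩ = 3.8126 ⇒ Δp = 1.9526.
Δx·Δp = 0.50056.

0.501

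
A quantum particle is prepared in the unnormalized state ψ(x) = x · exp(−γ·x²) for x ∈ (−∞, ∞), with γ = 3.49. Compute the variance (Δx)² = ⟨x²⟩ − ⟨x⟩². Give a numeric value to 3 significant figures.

Compute ⟨x⟩ and ⟨x²⟩ separately, then (Δx)² = ⟨x²⟩ − ⟨x⟩².
Expand each integrand as polynomial × e^(−2γx²) and use ∫x^(2j)·e^(−2γx²) dx = (2j−1)!!/(4γ)^j · √(π/(2γ)), odd powers → 0; here √(π/(2γ)) = 0.67088.
Normalization: ∫|ψ|² dx = 0.048058.
⟨x⟩ = 0.0000 and ⟨x²⟩ = 0.21490.
(Δx)² = 0.21490 − (0.0000)² = 0.21490.

0.215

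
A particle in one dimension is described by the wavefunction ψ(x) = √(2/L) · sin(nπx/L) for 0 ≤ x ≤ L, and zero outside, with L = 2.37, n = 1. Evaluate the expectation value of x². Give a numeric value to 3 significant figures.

⟨x²⟩ = ∫ x²·|ψ|² dx (integrals over the domain).
With sin²θ = (1 − cos2θ)/2 on 0 ≤ x ≤ L: ∫sin²(nπx/L) dx = L/2, ∫x·sin²(nπx/L) dx = L²/4, ∫x²·sin²(nπx/L) dx = L³·(1/6 − 1/(4n²π²)); higher powers xᵏ the same way, integrating xᵏ·cos(2nπx/L) by parts.
⟨x²⟩ = 1.5877.

1.59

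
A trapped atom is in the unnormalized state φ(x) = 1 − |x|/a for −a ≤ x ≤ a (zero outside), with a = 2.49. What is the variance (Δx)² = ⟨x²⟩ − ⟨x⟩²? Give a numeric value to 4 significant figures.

0.6200

Compute ⟨x⟩ and ⟨x²⟩ separately, then (Δx)² = ⟨x²⟩ − ⟨x⟩².
φ is even, so ∫ over [−a, a] = 2∫₀ᵃ with φ = 1 − x/a there: ∫₀ᵃ (1 − x/a)² dx = a/3, ∫₀ᵃ x²(1 − x/a)² dx = a³/30, ∫₀ᵃ x⁴(1 − x/a)² dx = a⁵/105.
Normalization: ∫|φ|² dx = 1.6600.
⟨x⟩ = 0.0000 and ⟨x²⟩ = 0.62001.
(Δx)² = 0.62001 − (0.0000)² = 0.62001.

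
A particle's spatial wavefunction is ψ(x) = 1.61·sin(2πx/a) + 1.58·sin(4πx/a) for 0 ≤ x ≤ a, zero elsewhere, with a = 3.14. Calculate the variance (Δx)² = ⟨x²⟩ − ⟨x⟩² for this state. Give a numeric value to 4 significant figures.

Compute ⟨x⟩ and ⟨x²⟩ separately, then (Δx)² = ⟨x²⟩ − ⟨x⟩².
On 0 ≤ x ≤ a (j ≠ l): ∫sin²(jπx/a) dx = a/2, ∫sin(jπx/a)·sin(lπx/a) dx = 0; diagonal moments ∫x·sin²(jπx/a) dx = a²/4, ∫x²·sin²(jπx/a) dx = a³·(1/6 − 1/(4j²π²)); cross terms ∫x·sin(jπx/a)·sin(lπx/a) dx = 0 for j + l even and −4jla²/(π²(j² − l²)²) for j + l odd, ∫x²·sin(jπx/a)·sin(lπx/a) dx = (−1)^(j+l)·4jla³/(π²(j² − l²)²); higher powers the same way via product-to-sum and parts.
Normalization: ∫|ψ|² dx = 7.9889.
⟨x⟩ = 1.5700 and ⟨x²⟩ = 3.6515.
(Δx)² = 3.6515 − (1.5700)² = 1.1866.

1.187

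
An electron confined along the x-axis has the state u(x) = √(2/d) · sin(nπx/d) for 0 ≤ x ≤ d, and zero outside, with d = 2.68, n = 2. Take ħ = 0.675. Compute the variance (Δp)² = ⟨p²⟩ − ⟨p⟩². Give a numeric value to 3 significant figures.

2.50

Compute ⟨p⟩ and ⟨p²⟩ separately; (Δp)² = ⟨p²⟩ − ⟨p⟩².
d/dx sin(nπx/d) = (nπ/d)·cos(nπx/d) and d²/dx² sin(nπx/d) = −(nπ/d)²·sin(nπx/d); on 0 ≤ x ≤ d, ∫sin²(nπx/d) dx = d/2 and ∫sin(nπx/d)·cos(nπx/d) dx = 0.
⟨p⟩ = 0.0000 and ⟨p²⟩ = 2.5044.
(Δp)² = 2.5044 − (0.0000)² = 2.5044.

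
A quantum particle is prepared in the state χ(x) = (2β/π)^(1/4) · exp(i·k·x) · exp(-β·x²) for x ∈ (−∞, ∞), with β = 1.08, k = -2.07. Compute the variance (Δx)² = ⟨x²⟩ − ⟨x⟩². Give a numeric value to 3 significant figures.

Compute ⟨x⟩ and ⟨x²⟩ separately, then (Δx)² = ⟨x²⟩ − ⟨x⟩².
Gaussian moments: ∫x^(2j)·e^(−2βx²) dx = (2j−1)!!/(4β)^j · √(π/(2β)), odd powers integrate to 0; here √(π/(2β)) = 1.2060.
⟨x⟩ = 0.0000 and ⟨x²⟩ = 0.23148.
(Δx)² = 0.23148 − (0.0000)² = 0.23148.

0.231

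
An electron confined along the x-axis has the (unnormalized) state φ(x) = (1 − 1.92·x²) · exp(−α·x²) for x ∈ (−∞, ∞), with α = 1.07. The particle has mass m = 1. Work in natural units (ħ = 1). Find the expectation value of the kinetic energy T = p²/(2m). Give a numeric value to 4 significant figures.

T = −(ħ²/2m) d²/dx², so ⟨T⟩ = −(ħ²/2m) ∫ φ*·φ'' dx / ∫|φ|² dx; with m = 1.
Expand each integrand as polynomial × e^(−2αx²) and use ∫x^(2j)·e^(−2αx²) dx = (2j−1)!!/(4α)^j · √(π/(2α)), odd powers → 0; here √(π/(2α)) = 1.2116. Differentiate with the product rule, d/dx e^(−αx²) = −2αx·e^(−αx²).
State is unnormalized: ∫|φ|² dx = 0.85604, and ∫φ*·(−ħ²/2m · φ'') dx = 2.1429, so ⟨T⟩ = 2.1429 / 0.85604.
⟨T⟩ = 2.5033.

2.503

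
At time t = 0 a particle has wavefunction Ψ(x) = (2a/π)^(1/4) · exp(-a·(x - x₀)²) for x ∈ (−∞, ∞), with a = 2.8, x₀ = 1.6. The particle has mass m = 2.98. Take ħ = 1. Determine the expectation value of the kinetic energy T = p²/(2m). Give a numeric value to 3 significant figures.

T = −(ħ²/2m) d²/dx², so ⟨T⟩ = −(ħ²/2m) ∫ Ψ*·Ψ'' dx; with m = 2.98.
Gaussian moments (u = x − x₀): ∫u^(2j)·e^(−2au²) du = (2j−1)!!/(4a)^j · √(π/(2a)), odd powers integrate to 0; here √(π/(2a)) = 0.74900. Derivatives: d/dx e^(−au²) = −2au·e^(−au²), d²/dx² e^(−au²) = (4a²u² − 2a)·e^(−au²).
⟨T⟩ = 0.46980.

0.470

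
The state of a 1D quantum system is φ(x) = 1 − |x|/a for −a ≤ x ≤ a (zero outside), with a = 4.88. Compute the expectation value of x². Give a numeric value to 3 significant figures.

2.38

⟨x²⟩ = ∫ x²·|φ|² dx / ∫|φ|² dx (integrals over the domain).
φ is even, so ∫ over [−a, a] = 2∫₀ᵃ with φ = 1 − x/a there: ∫₀ᵃ (1 − x/a)² dx = a/3, ∫₀ᵃ x²(1 − x/a)² dx = a³/30, ∫₀ᵃ x⁴(1 − x/a)² dx = a⁵/105.
State is unnormalized: ∫|φ|² dx = 3.2533, and ∫φ*·x²·φ dx = 7.7476, so ⟨x²⟩ = 7.7476 / 3.2533.
⟨x²⟩ = 2.3814.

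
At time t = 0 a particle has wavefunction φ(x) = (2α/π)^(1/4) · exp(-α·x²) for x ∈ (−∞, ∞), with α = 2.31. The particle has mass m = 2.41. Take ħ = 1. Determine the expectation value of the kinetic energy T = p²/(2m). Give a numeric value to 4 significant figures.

T = −(ħ²/2m) d²/dx², so ⟨T⟩ = −(ħ²/2m) ∫ φ*·φ'' dx; with m = 2.41.
Gaussian moments: ∫x^(2j)·e^(−2αx²) dx = (2j−1)!!/(4α)^j · √(π/(2α)), odd powers integrate to 0; here √(π/(2α)) = 0.82462. Derivatives: d/dx e^(−αx²) = −2αx·e^(−αx²), d²/dx² e^(−αx²) = (4α²x² − 2α)·e^(−αx²).
⟨T⟩ = 0.47925.

0.4793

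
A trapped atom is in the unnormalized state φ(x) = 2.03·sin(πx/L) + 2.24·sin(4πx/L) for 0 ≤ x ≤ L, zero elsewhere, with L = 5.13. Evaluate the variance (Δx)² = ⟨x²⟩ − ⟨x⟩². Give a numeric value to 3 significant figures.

1.54

Compute ⟨x⟩ and ⟨x²⟩ separately, then (Δx)² = ⟨x²⟩ − ⟨x⟩².
On 0 ≤ x ≤ L (j ≠ l): ∫sin²(jπx/L) dx = L/2, ∫sin(jπx/L)·sin(lπx/L) dx = 0; diagonal moments ∫x·sin²(jπx/L) dx = L²/4, ∫x²·sin²(jπx/L) dx = L³·(1/6 − 1/(4j²π²)); cross terms ∫x·sin(jπx/L)·sin(lπx/L) dx = 0 for j + l even and −4jlL²/(π²(j² − l²)²) for j + l odd, ∫x²·sin(jπx/L)·sin(lπx/L) dx = (−1)^(j+l)·4jlL³/(π²(j² − l²)²); higher powers the same way via product-to-sum and parts.
Normalization: ∫|φ|² dx = 23.440.
⟨x⟩ = 2.4914 and ⟨x²⟩ = 7.7479.
(Δx)² = 7.7479 − (2.4914)² = 1.5407.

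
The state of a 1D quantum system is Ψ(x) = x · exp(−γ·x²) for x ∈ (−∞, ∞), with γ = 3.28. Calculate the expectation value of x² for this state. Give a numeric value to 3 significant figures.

⟨x²⟩ = ∫ x²·|Ψ|² dx / ∫|Ψ|² dx (integrals over the domain).
Expand each integrand as polynomial × e^(−2γx²) and use ∫x^(2j)·e^(−2γx²) dx = (2j−1)!!/(4γ)^j · √(π/(2γ)), odd powers → 0; here √(π/(2γ)) = 0.69203.
State is unnormalized: ∫|Ψ|² dx = 0.052746, and ∫Ψ*·x²·Ψ dx = 0.012061, so ⟨x²⟩ = 0.012061 / 0.052746.
⟨x²⟩ = 0.22866.

0.229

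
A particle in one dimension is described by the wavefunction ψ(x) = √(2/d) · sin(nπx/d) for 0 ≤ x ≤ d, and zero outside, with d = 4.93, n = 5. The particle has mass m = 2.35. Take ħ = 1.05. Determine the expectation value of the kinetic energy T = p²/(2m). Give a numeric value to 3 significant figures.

T = −(ħ²/2m) d²/dx², so ⟨T⟩ = −(ħ²/2m) ∫ ψ*·ψ'' dx; with m = 2.35.
d/dx sin(nπx/d) = (nπ/d)·cos(nπx/d) and d²/dx² sin(nπx/d) = −(nπ/d)²·sin(nπx/d); on 0 ≤ x ≤ d, ∫sin²(nπx/d) dx = d/2 and ∫sin(nπx/d)·cos(nπx/d) dx = 0.
⟨T⟩ = 2.3814.

2.38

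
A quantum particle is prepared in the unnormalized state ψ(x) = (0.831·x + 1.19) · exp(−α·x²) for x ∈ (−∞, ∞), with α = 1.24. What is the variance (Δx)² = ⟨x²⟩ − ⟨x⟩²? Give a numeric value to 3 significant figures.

0.172

Compute ⟨x⟩ and ⟨x²⟩ separately, then (Δx)² = ⟨x²⟩ − ⟨x⟩².
Expand each integrand as polynomial × e^(−2αx²) and use ∫x^(2j)·e^(−2αx²) dx = (2j−1)!!/(4α)^j · √(π/(2α)), odd powers → 0; here √(π/(2α)) = 1.1255.
Normalization: ∫|ψ|² dx = 1.7505.
⟨x⟩ = 0.25637 and ⟨x²⟩ = 0.23771.
(Δx)² = 0.23771 − (0.25637)² = 0.17198.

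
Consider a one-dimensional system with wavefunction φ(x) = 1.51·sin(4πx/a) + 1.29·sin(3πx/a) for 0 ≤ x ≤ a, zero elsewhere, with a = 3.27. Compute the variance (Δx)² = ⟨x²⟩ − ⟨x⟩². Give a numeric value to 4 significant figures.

0.4350

Compute ⟨x⟩ and ⟨x²⟩ separately, then (Δx)² = ⟨x²⟩ − ⟨x⟩².
On 0 ≤ x ≤ a (j ≠ l): ∫sin²(jπx/a) dx = a/2, ∫sin(jπx/a)·sin(lπx/a) dx = 0; diagonal moments ∫x·sin²(jπx/a) dx = a²/4, ∫x²·sin²(jπx/a) dx = a³·(1/6 − 1/(4j²π²)); cross terms ∫x·sin(jπx/a)·sin(lπx/a) dx = 0 for j + l even and −4jla²/(π²(j² − l²)²) for j + l odd, ∫x²·sin(jπx/a)·sin(lπx/a) dx = (−1)^(j+l)·4jla³/(π²(j² − l²)²); higher powers the same way via product-to-sum and parts.
Normalization: ∫|φ|² dx = 6.4488.
⟨x⟩ = 0.99385 and ⟨x²⟩ = 1.4228.
(Δx)² = 1.4228 − (0.99385)² = 0.43503.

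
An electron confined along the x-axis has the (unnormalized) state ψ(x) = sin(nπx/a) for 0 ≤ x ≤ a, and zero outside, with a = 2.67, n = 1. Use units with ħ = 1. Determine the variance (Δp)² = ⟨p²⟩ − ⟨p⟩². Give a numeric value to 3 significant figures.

Compute ⟨p⟩ and ⟨p²⟩ separately; (Δp)² = ⟨p²⟩ − ⟨p⟩².
d/dx sin(nπx/a) = (nπ/a)·cos(nπx/a) and d²/dx² sin(nπx/a) = −(nπ/a)²·sin(nπx/a); on 0 ≤ x ≤ a, ∫sin²(nπx/a) dx = a/2 and ∫sin(nπx/a)·cos(nπx/a) dx = 0.
Normalization: ∫|ψ|² dx = 1.3350.
⟨p⟩ = 0.0000 and ⟨p²⟩ = 1.3844.
(Δp)² = 1.3844 − (0.0000)² = 1.3844.

1.38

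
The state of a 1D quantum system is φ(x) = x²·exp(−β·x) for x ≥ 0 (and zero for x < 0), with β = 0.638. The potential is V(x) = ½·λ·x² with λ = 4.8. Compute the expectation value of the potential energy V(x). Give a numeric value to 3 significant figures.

⟨V⟩ = ∫ V(x)·|φ|² dx / ∫|φ|² dx.
Every integrand reduces to terms xʲ·e^(−2βx) on [0, ∞); use ∫₀^∞ xʲ·e^(−2βx) dx = j!/(2β)^(j+1).
State is unnormalized: ∫|φ|² dx = 7.0951, and ∫φ*·V(x)·φ dx = 313.75, so ⟨V⟩ = 313.75 / 7.0951.
⟨V⟩ = 44.221.

44.2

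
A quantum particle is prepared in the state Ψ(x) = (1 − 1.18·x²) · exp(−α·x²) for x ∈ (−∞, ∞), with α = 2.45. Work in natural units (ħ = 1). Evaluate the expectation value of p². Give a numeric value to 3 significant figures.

4.10

p² Ψ = −ħ² d²Ψ/dx²; ⟨p²⟩ = −ħ² ∫ Ψ*·Ψ'' dx / ∫|Ψ|² dx.
Expand each integrand as polynomial × e^(−2αx²) and use ∫x^(2j)·e^(−2αx²) dx = (2j−1)!!/(4α)^j · √(π/(2α)), odd powers → 0; here √(π/(2α)) = 0.80071. Differentiate with the product rule, d/dx e^(−αx²) = −2αx·e^(−αx²).
State is unnormalized: ∫|Ψ|² dx = 0.64271, and ∫Ψ*·(−ħ² Ψ'') dx = 2.6333, so ⟨p²⟩ = 2.6333 / 0.64271.
⟨p²⟩ = 4.0971.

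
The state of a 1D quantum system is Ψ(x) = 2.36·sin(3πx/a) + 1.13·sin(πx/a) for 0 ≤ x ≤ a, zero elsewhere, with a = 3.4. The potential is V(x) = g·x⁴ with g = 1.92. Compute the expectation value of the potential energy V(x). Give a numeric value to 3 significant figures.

57.2

⟨V⟩ = ∫ V(x)·|Ψ|² dx / ∫|Ψ|² dx.
On 0 ≤ x ≤ a (j ≠ l): ∫sin²(jπx/a) dx = a/2, ∫sin(jπx/a)·sin(lπx/a) dx = 0; diagonal moments ∫x·sin²(jπx/a) dx = a²/4, ∫x²·sin²(jπx/a) dx = a³·(1/6 − 1/(4j²π²)); cross terms ∫x·sin(jπx/a)·sin(lπx/a) dx = 0 for j + l even and −4jla²/(π²(j² − l²)²) for j + l odd, ∫x²·sin(jπx/a)·sin(lπx/a) dx = (−1)^(j+l)·4jla³/(π²(j² − l²)²); higher powers the same way via product-to-sum and parts.
State is unnormalized: ∫|Ψ|² dx = 11.639, and ∫Ψ*·V(x)·Ψ dx = 665.72, so ⟨V⟩ = 665.72 / 11.639.
⟨V⟩ = 57.197.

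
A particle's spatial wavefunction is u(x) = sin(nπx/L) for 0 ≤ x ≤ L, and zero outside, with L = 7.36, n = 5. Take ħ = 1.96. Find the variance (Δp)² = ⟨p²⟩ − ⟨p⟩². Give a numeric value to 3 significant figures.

Compute ⟨p⟩ and ⟨p²⟩ separately; (Δp)² = ⟨p²⟩ − ⟨p⟩².
d/dx sin(nπx/L) = (nπ/L)·cos(nπx/L) and d²/dx² sin(nπx/L) = −(nπ/L)²·sin(nπx/L); on 0 ≤ x ≤ L, ∫sin²(nπx/L) dx = L/2 and ∫sin(nπx/L)·cos(nπx/L) dx = 0.
Normalization: ∫|u|² dx = 3.6800.
⟨p⟩ = 0.0000 and ⟨p²⟩ = 17.498.
(Δp)² = 17.498 − (0.0000)² = 17.498.

17.5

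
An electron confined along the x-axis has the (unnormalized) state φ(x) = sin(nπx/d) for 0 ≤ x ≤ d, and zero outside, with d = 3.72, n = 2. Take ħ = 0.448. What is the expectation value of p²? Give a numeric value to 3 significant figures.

0.573

p² φ = −ħ² d²φ/dx²; ⟨p²⟩ = −ħ² ∫ φ*·φ'' dx / ∫|φ|² dx.
d/dx sin(nπx/d) = (nπ/d)·cos(nπx/d) and d²/dx² sin(nπx/d) = −(nπ/d)²·sin(nπx/d); on 0 ≤ x ≤ d, ∫sin²(nπx/d) dx = d/2 and ∫sin(nπx/d)·cos(nπx/d) dx = 0.
State is unnormalized: ∫|φ|² dx = 1.8600, and ∫φ*·(−ħ² φ'') dx = 1.0650, so ⟨p²⟩ = 1.0650 / 1.8600.
⟨p²⟩ = 0.57257.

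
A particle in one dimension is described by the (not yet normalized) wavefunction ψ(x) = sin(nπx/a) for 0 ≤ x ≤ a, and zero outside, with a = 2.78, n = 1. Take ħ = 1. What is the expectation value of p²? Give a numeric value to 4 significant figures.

p² ψ = −ħ² d²ψ/dx²; ⟨p²⟩ = −ħ² ∫ ψ*·ψ'' dx / ∫|ψ|² dx.
d/dx sin(nπx/a) = (nπ/a)·cos(nπx/a) and d²/dx² sin(nπx/a) = −(nπ/a)²·sin(nπx/a); on 0 ≤ x ≤ a, ∫sin²(nπx/a) dx = a/2 and ∫sin(nπx/a)·cos(nπx/a) dx = 0.
State is unnormalized: ∫|ψ|² dx = 1.3900, and ∫ψ*·(−ħ² ψ'') dx = 1.7751, so ⟨p²⟩ = 1.7751 / 1.3900.
⟨p²⟩ = 1.2771.

1.277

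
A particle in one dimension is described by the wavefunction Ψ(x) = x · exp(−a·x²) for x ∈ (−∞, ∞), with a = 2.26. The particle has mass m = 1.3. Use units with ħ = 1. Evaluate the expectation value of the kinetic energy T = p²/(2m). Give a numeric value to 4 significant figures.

2.608

T = −(ħ²/2m) d²/dx², so ⟨T⟩ = −(ħ²/2m) ∫ Ψ*·Ψ'' dx / ∫|Ψ|² dx; with m = 1.3.
Expand each integrand as polynomial × e^(−2ax²) and use ∫x^(2j)·e^(−2ax²) dx = (2j−1)!!/(4a)^j · √(π/(2a)), odd powers → 0; here √(π/(2a)) = 0.83369. Differentiate with the product rule, d/dx e^(−ax²) = −2ax·e^(−ax²).
State is unnormalized: ∫|Ψ|² dx = 0.092223, and ∫Ψ*·(−ħ²/2m · Ψ'') dx = 0.24049, so ⟨T⟩ = 0.24049 / 0.092223.
⟨T⟩ = 2.6077.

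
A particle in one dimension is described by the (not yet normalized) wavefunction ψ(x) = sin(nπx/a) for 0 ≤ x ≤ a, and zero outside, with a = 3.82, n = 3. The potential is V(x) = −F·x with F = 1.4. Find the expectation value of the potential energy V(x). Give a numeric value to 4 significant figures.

-2.674

⟨V⟩ = ∫ V(x)·|ψ|² dx / ∫|ψ|² dx.
With sin²θ = (1 − cos2θ)/2 on 0 ≤ x ≤ a: ∫sin²(nπx/a) dx = a/2, ∫x·sin²(nπx/a) dx = a²/4, ∫x²·sin²(nπx/a) dx = a³·(1/6 − 1/(4n²π²)); higher powers xᵏ the same way, integrating xᵏ·cos(2nπx/a) by parts.
State is unnormalized: ∫|ψ|² dx = 1.9100, and ∫ψ*·V(x)·ψ dx = -5.1073, so ⟨V⟩ = -5.1073 / 1.9100.
⟨V⟩ = -2.6740.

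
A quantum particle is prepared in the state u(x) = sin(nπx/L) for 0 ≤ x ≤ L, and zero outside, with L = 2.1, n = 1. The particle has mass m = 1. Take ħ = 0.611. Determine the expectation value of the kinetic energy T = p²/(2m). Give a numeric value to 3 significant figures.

0.418

T = −(ħ²/2m) d²/dx², so ⟨T⟩ = −(ħ²/2m) ∫ u*·u'' dx / ∫|u|² dx; with m = 1.
d/dx sin(nπx/L) = (nπ/L)·cos(nπx/L) and d²/dx² sin(nπx/L) = −(nπ/L)²·sin(nπx/L); on 0 ≤ x ≤ L, ∫sin²(nπx/L) dx = L/2 and ∫sin(nπx/L)·cos(nπx/L) dx = 0.
State is unnormalized: ∫|u|² dx = 1.0500, and ∫u*·(−ħ²/2m · u'') dx = 0.43863, so ⟨T⟩ = 0.43863 / 1.0500.
⟨T⟩ = 0.41775.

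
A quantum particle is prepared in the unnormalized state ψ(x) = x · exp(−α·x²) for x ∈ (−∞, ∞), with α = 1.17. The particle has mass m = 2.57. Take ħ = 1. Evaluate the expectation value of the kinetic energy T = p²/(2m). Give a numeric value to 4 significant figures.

T = −(ħ²/2m) d²/dx², so ⟨T⟩ = −(ħ²/2m) ∫ ψ*·ψ'' dx / ∫|ψ|² dx; with m = 2.57.
Expand each integrand as polynomial × e^(−2αx²) and use ∫x^(2j)·e^(−2αx²) dx = (2j−1)!!/(4α)^j · √(π/(2α)), odd powers → 0; here √(π/(2α)) = 1.1587. Differentiate with the product rule, d/dx e^(−αx²) = −2αx·e^(−αx²).
State is unnormalized: ∫|ψ|² dx = 0.24758, and ∫ψ*·(−ħ²/2m · ψ'') dx = 0.16907, so ⟨T⟩ = 0.16907 / 0.24758.
⟨T⟩ = 0.68288.

0.6829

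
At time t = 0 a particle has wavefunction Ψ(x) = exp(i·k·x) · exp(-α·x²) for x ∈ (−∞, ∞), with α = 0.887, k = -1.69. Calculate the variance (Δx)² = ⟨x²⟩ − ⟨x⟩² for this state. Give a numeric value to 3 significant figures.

Compute ⟨x⟩ and ⟨x²⟩ separately, then (Δx)² = ⟨x²⟩ − ⟨x⟩².
Gaussian moments: ∫x^(2j)·e^(−2αx²) dx = (2j−1)!!/(4α)^j · √(π/(2α)), odd powers integrate to 0; here √(π/(2α)) = 1.3308.
Normalization: ∫|Ψ|² dx = 1.3308.
⟨x⟩ = 0.0000 and ⟨x²⟩ = 0.28185.
(Δx)² = 0.28185 − (0.0000)² = 0.28185.

0.282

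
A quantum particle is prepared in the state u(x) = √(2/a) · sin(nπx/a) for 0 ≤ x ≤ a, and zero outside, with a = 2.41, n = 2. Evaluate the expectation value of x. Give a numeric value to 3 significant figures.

⟨x⟩ = ∫ x·|u|² dx (integrals over the domain).
With sin²θ = (1 − cos2θ)/2 on 0 ≤ x ≤ a: ∫sin²(nπx/a) dx = a/2, ∫x·sin²(nπx/a) dx = a²/4, ∫x²·sin²(nπx/a) dx = a³·(1/6 − 1/(4n²π²)); higher powers xᵏ the same way, integrating xᵏ·cos(2nπx/a) by parts.
⟨x⟩ = 1.2050.

1.21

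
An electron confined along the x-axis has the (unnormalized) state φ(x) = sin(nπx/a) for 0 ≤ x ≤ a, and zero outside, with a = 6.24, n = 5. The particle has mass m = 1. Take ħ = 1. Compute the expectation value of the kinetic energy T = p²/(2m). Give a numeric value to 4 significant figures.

T = −(ħ²/2m) d²/dx², so ⟨T⟩ = −(ħ²/2m) ∫ φ*·φ'' dx / ∫|φ|² dx; with m = 1.
d/dx sin(nπx/a) = (nπ/a)·cos(nπx/a) and d²/dx² sin(nπx/a) = −(nπ/a)²·sin(nπx/a); on 0 ≤ x ≤ a, ∫sin²(nπx/a) dx = a/2 and ∫sin(nπx/a)·cos(nπx/a) dx = 0.
State is unnormalized: ∫|φ|² dx = 3.1200, and ∫φ*·(−ħ²/2m · φ'') dx = 9.8854, so ⟨T⟩ = 9.8854 / 3.1200.
⟨T⟩ = 3.1684.

3.168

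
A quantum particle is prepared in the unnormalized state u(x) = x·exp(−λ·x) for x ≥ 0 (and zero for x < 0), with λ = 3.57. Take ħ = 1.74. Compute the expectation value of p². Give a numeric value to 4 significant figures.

p² u = −ħ² d²u/dx²; ⟨p²⟩ = −ħ² ∫ u*·u'' dx / ∫|u|² dx.
Differentiate x·exp(−λ·x) with the product rule; every integrand then reduces to terms xʲ·e^(−2λx) on [0, ∞), with ∫₀^∞ xʲ·e^(−2λx) dx = j!/(2λ)^(j+1).
State is unnormalized: ∫|u|² dx = 0.0054946, and ∫u*·(−ħ² u'') dx = 0.21202, so ⟨p²⟩ = 0.21202 / 0.0054946.
⟨p²⟩ = 38.586.

38.59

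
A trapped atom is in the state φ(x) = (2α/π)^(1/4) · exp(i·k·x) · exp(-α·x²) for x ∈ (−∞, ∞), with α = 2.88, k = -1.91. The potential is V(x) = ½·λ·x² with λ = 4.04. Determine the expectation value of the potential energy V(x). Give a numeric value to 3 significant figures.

0.175

⟨V⟩ = ∫ V(x)·|φ|² dx.
Gaussian moments: ∫x^(2j)·e^(−2αx²) dx = (2j−1)!!/(4α)^j · √(π/(2α)), odd powers integrate to 0; here √(π/(2α)) = 0.73852.
⟨V⟩ = 0.17535.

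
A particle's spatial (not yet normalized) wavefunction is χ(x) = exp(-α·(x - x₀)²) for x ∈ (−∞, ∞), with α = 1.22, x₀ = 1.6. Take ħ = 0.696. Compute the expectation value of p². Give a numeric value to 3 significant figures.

p² χ = −ħ² d²χ/dx²; ⟨p²⟩ = −ħ² ∫ χ*·χ'' dx / ∫|χ|² dx.
Gaussian moments (u = x − x₀): ∫u^(2j)·e^(−2αu²) du = (2j−1)!!/(4α)^j · √(π/(2α)), odd powers integrate to 0; here √(π/(2α)) = 1.1347. Derivatives: d/dx e^(−αu²) = −2αu·e^(−αu²), d²/dx² e^(−αu²) = (4α²u² − 2α)·e^(−αu²).
State is unnormalized: ∫|χ|² dx = 1.1347, and ∫χ*·(−ħ² χ'') dx = 0.67059, so ⟨p²⟩ = 0.67059 / 1.1347.
⟨p²⟩ = 0.59099.

0.591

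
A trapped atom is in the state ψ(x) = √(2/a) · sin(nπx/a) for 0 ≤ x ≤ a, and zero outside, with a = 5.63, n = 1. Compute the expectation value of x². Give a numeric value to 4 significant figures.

8.960

⟨x²⟩ = ∫ x²·|ψ|² dx (integrals over the domain).
With sin²θ = (1 − cos2θ)/2 on 0 ≤ x ≤ a: ∫sin²(nπx/a) dx = a/2, ∫x·sin²(nπx/a) dx = a²/4, ∫x²·sin²(nπx/a) dx = a³·(1/6 − 1/(4n²π²)); higher powers xᵏ the same way, integrating xᵏ·cos(2nπx/a) by parts.
⟨x²⟩ = 8.9598.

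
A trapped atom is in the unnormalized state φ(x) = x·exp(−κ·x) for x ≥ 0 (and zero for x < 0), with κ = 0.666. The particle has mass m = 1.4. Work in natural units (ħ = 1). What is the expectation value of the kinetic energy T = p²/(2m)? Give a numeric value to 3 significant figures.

0.158

T = −(ħ²/2m) d²/dx², so ⟨T⟩ = −(ħ²/2m) ∫ φ*·φ'' dx / ∫|φ|² dx; with m = 1.4.
Differentiate x·exp(−κ·x) with the product rule; every integrand then reduces to terms xʲ·e^(−2κx) on [0, ∞), with ∫₀^∞ xʲ·e^(−2κx) dx = j!/(2κ)^(j+1).
State is unnormalized: ∫|φ|² dx = 0.84629, and ∫φ*·(−ħ²/2m · φ'') dx = 0.13406, so ⟨T⟩ = 0.13406 / 0.84629.
⟨T⟩ = 0.15841.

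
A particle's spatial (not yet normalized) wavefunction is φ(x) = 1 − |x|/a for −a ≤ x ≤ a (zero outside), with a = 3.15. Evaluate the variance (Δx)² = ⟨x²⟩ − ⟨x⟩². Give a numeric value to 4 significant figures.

0.9923

Compute ⟨x⟩ and ⟨x²⟩ separately, then (Δx)² = ⟨x²⟩ − ⟨x⟩².
φ is even, so ∫ over [−a, a] = 2∫₀ᵃ with φ = 1 − x/a there: ∫₀ᵃ (1 − x/a)² dx = a/3, ∫₀ᵃ x²(1 − x/a)² dx = a³/30, ∫₀ᵃ x⁴(1 − x/a)² dx = a⁵/105.
Normalization: ∫|φ|² dx = 2.1000.
⟨x⟩ = 0.0000 and ⟨x²⟩ = 0.99225.
(Δx)² = 0.99225 − (0.0000)² = 0.99225.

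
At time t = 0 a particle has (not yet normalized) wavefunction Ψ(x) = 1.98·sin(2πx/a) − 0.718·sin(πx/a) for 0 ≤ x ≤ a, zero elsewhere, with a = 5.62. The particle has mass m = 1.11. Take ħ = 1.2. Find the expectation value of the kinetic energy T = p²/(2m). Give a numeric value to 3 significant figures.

0.740

T = −(ħ²/2m) d²/dx², so ⟨T⟩ = −(ħ²/2m) ∫ Ψ*·Ψ'' dx / ∫|Ψ|² dx; with m = 1.11.
d²/dx² sin(jπx/a) = −(jπ/a)²·sin(jπx/a); on 0 ≤ x ≤ a, ∫sin²(jπx/a) dx = a/2 and ∫sin(jπx/a)·sin(lπx/a) dx = 0 for j ≠ l, so only diagonal terms survive in ∫|Ψ|² and ∫Ψ·Ψ″; ∫Ψ·Ψ′ dx = [Ψ²/2] between the walls = 0.
State is unnormalized: ∫|Ψ|² dx = 12.465, and ∫Ψ*·(−ħ²/2m · Ψ'') dx = 9.2253, so ⟨T⟩ = 9.2253 / 12.465.
⟨T⟩ = 0.74010.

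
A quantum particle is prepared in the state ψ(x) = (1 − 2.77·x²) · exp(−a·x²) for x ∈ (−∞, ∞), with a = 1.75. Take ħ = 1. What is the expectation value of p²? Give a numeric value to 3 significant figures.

p² ψ = −ħ² d²ψ/dx²; ⟨p²⟩ = −ħ² ∫ ψ*·ψ'' dx / ∫|ψ|² dx.
Expand each integrand as polynomial × e^(−2ax²) and use ∫x^(2j)·e^(−2ax²) dx = (2j−1)!!/(4a)^j · √(π/(2a)), odd powers → 0; here √(π/(2a)) = 0.94742. Differentiate with the product rule, d/dx e^(−ax²) = −2ax·e^(−ax²).
State is unnormalized: ∫|ψ|² dx = 0.64267, and ∫ψ*·(−ħ² ψ'') dx = 4.7875, so ⟨p²⟩ = 4.7875 / 0.64267.
⟨p²⟩ = 7.4494.

7.45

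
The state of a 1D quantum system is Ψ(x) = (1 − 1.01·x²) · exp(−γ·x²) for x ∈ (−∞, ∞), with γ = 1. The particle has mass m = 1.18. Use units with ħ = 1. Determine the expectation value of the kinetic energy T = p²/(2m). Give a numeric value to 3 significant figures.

1.20

T = −(ħ²/2m) d²/dx², so ⟨T⟩ = −(ħ²/2m) ∫ Ψ*·Ψ'' dx / ∫|Ψ|² dx; with m = 1.18.
Expand each integrand as polynomial × e^(−2γx²) and use ∫x^(2j)·e^(−2γx²) dx = (2j−1)!!/(4γ)^j · √(π/(2γ)), odd powers → 0; here √(π/(2γ)) = 1.2533. Differentiate with the product rule, d/dx e^(−γx²) = −2γx·e^(−γx²).
State is unnormalized: ∫|Ψ|² dx = 0.86011, and ∫Ψ*·(−ħ²/2m · Ψ'') dx = 1.0363, so ⟨T⟩ = 1.0363 / 0.86011.
⟨T⟩ = 1.2048.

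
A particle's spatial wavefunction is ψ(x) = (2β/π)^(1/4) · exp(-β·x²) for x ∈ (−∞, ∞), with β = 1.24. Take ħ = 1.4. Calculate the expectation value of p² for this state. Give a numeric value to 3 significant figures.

p² ψ = −ħ² d²ψ/dx²; ⟨p²⟩ = −ħ² ∫ ψ*·ψ'' dx.
Gaussian moments: ∫x^(2j)·e^(−2βx²) dx = (2j−1)!!/(4β)^j · √(π/(2β)), odd powers integrate to 0; here √(π/(2β)) = 1.1255. Derivatives: d/dx e^(−βx²) = −2βx·e^(−βx²), d²/dx² e^(−βx²) = (4β²x² − 2β)·e^(−βx²).
⟨p²⟩ = 2.4304.

2.43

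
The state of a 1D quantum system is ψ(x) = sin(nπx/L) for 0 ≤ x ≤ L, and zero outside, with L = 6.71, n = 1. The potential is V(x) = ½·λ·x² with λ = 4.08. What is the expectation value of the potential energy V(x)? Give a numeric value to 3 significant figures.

⟨V⟩ = ∫ V(x)·|ψ|² dx / ∫|ψ|² dx.
With sin²θ = (1 − cos2θ)/2 on 0 ≤ x ≤ L: ∫sin²(nπx/L) dx = L/2, ∫x·sin²(nπx/L) dx = L²/4, ∫x²·sin²(nπx/L) dx = L³·(1/6 − 1/(4n²π²)); higher powers xᵏ the same way, integrating xᵏ·cos(2nπx/L) by parts.
State is unnormalized: ∫|ψ|² dx = 3.3550, and ∫ψ*·V(x)·ψ dx = 87.107, so ⟨V⟩ = 87.107 / 3.3550.
⟨V⟩ = 25.963.

26.0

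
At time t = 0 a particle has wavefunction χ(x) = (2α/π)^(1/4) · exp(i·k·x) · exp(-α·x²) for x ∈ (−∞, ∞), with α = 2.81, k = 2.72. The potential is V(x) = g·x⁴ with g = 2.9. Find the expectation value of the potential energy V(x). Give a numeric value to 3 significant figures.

⟨V⟩ = ∫ V(x)·|χ|² dx.
Gaussian moments: ∫x^(2j)·e^(−2αx²) dx = (2j−1)!!/(4α)^j · √(π/(2α)), odd powers integrate to 0; here √(π/(2α)) = 0.74766.
⟨V⟩ = 0.068863.

0.0689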